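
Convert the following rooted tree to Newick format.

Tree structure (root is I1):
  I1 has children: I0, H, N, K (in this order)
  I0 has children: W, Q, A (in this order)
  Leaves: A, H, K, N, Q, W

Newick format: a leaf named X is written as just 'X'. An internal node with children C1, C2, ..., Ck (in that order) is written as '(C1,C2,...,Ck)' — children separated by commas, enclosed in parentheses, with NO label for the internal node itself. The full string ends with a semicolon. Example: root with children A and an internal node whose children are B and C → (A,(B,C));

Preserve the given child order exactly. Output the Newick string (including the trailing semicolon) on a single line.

Answer: ((W,Q,A),H,N,K);

Derivation:
internal I1 with children ['I0', 'H', 'N', 'K']
  internal I0 with children ['W', 'Q', 'A']
    leaf 'W' → 'W'
    leaf 'Q' → 'Q'
    leaf 'A' → 'A'
  → '(W,Q,A)'
  leaf 'H' → 'H'
  leaf 'N' → 'N'
  leaf 'K' → 'K'
→ '((W,Q,A),H,N,K)'
Final: ((W,Q,A),H,N,K);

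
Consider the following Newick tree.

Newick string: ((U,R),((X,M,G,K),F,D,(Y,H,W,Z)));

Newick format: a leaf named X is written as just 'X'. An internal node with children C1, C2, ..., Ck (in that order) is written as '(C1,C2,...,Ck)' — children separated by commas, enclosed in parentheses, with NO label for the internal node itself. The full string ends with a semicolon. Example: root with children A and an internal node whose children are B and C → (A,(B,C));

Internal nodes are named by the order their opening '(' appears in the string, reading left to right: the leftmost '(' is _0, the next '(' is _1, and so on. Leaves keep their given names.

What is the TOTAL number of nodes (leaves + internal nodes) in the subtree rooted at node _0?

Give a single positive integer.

Newick: ((U,R),((X,M,G,K),F,D,(Y,H,W,Z)));
Locate _0: it is the '(' at position 0 (the 1st '(' reading left to right).
Query: subtree rooted at _0
_0: subtree_size = 1 + 16
  _1: subtree_size = 1 + 2
    U: subtree_size = 1 + 0
    R: subtree_size = 1 + 0
  _2: subtree_size = 1 + 12
    _3: subtree_size = 1 + 4
      X: subtree_size = 1 + 0
      M: subtree_size = 1 + 0
      G: subtree_size = 1 + 0
      K: subtree_size = 1 + 0
    F: subtree_size = 1 + 0
    D: subtree_size = 1 + 0
    _4: subtree_size = 1 + 4
      Y: subtree_size = 1 + 0
      H: subtree_size = 1 + 0
      W: subtree_size = 1 + 0
      Z: subtree_size = 1 + 0
Total subtree size of _0: 17

Answer: 17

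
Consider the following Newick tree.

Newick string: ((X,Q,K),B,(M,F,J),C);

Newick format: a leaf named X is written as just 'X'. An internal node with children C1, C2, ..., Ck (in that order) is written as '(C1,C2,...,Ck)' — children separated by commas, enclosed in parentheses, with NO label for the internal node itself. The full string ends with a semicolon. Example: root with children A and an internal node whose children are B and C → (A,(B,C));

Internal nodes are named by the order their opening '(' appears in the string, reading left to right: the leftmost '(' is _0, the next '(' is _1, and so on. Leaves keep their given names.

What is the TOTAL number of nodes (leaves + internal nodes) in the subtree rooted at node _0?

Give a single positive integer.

Newick: ((X,Q,K),B,(M,F,J),C);
Locate _0: it is the '(' at position 0 (the 1st '(' reading left to right).
Query: subtree rooted at _0
_0: subtree_size = 1 + 10
  _1: subtree_size = 1 + 3
    X: subtree_size = 1 + 0
    Q: subtree_size = 1 + 0
    K: subtree_size = 1 + 0
  B: subtree_size = 1 + 0
  _2: subtree_size = 1 + 3
    M: subtree_size = 1 + 0
    F: subtree_size = 1 + 0
    J: subtree_size = 1 + 0
  C: subtree_size = 1 + 0
Total subtree size of _0: 11

Answer: 11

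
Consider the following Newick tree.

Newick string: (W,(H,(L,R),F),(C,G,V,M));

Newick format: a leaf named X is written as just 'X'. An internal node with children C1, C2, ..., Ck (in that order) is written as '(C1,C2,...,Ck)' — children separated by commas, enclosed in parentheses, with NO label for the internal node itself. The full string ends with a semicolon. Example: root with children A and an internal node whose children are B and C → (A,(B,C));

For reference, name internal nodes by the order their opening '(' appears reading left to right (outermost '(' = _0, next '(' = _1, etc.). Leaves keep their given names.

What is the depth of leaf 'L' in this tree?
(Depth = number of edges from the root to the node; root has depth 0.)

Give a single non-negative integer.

Answer: 3

Derivation:
Newick: (W,(H,(L,R),F),(C,G,V,M));
Naming internals by '(' encounter order: outermost '(' = _0, next = _1, ...
Query node: L
Path from root: _0 -> _1 -> _2 -> L
Depth of L: 3 (number of edges from root)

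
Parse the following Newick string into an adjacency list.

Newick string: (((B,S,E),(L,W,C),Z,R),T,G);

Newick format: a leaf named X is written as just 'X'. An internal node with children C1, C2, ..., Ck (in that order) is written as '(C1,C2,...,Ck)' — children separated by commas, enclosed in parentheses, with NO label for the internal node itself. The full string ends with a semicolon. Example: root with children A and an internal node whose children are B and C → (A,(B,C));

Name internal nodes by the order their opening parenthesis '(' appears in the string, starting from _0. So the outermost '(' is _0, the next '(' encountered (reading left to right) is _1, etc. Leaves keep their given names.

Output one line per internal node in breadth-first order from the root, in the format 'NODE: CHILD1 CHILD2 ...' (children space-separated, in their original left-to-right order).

Input: (((B,S,E),(L,W,C),Z,R),T,G);
Scanning left-to-right, naming '(' by encounter order:
  pos 0: '(' -> open internal node _0 (depth 1)
  pos 1: '(' -> open internal node _1 (depth 2)
  pos 2: '(' -> open internal node _2 (depth 3)
  pos 8: ')' -> close internal node _2 (now at depth 2)
  pos 10: '(' -> open internal node _3 (depth 3)
  pos 16: ')' -> close internal node _3 (now at depth 2)
  pos 21: ')' -> close internal node _1 (now at depth 1)
  pos 26: ')' -> close internal node _0 (now at depth 0)
Total internal nodes: 4
BFS adjacency from root:
  _0: _1 T G
  _1: _2 _3 Z R
  _2: B S E
  _3: L W C

Answer: _0: _1 T G
_1: _2 _3 Z R
_2: B S E
_3: L W C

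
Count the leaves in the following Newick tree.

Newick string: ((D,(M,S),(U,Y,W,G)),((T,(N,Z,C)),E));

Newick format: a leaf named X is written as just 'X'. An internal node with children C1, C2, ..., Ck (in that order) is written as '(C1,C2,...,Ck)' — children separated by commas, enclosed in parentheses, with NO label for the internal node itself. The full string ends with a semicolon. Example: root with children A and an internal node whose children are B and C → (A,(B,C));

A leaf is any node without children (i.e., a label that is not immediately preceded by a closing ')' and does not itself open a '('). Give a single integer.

Newick: ((D,(M,S),(U,Y,W,G)),((T,(N,Z,C)),E));
Scan left-to-right; a leaf is any maximal label run not followed by '(':
  pos 2: leaf 'D' → count = 1
  pos 5: leaf 'M' → count = 2
  pos 7: leaf 'S' → count = 3
  pos 11: leaf 'U' → count = 4
  pos 13: leaf 'Y' → count = 5
  pos 15: leaf 'W' → count = 6
  pos 17: leaf 'G' → count = 7
  pos 23: leaf 'T' → count = 8
  pos 26: leaf 'N' → count = 9
  pos 28: leaf 'Z' → count = 10
  pos 30: leaf 'C' → count = 11
  pos 34: leaf 'E' → count = 12
Total leaves: 12

Answer: 12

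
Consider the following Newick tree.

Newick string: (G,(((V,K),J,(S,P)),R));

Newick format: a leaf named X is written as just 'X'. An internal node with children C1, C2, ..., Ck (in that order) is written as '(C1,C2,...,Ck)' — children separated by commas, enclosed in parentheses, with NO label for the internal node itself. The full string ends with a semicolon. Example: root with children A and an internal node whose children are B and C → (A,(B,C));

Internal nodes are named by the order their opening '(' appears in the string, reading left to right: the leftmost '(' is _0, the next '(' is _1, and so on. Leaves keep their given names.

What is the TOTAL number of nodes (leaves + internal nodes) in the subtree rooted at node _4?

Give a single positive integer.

Answer: 3

Derivation:
Newick: (G,(((V,K),J,(S,P)),R));
Locate _4: it is the '(' at position 13 (the 5th '(' reading left to right).
Query: subtree rooted at _4
_4: subtree_size = 1 + 2
  S: subtree_size = 1 + 0
  P: subtree_size = 1 + 0
Total subtree size of _4: 3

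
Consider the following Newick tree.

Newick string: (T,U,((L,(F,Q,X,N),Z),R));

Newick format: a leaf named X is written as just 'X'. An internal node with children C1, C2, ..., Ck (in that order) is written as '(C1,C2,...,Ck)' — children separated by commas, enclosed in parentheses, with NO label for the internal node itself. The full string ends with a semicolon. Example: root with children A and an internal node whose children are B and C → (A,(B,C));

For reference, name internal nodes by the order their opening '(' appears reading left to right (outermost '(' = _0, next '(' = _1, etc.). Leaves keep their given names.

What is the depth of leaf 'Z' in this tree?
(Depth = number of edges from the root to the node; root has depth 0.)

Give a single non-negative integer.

Answer: 3

Derivation:
Newick: (T,U,((L,(F,Q,X,N),Z),R));
Naming internals by '(' encounter order: outermost '(' = _0, next = _1, ...
Query node: Z
Path from root: _0 -> _1 -> _2 -> Z
Depth of Z: 3 (number of edges from root)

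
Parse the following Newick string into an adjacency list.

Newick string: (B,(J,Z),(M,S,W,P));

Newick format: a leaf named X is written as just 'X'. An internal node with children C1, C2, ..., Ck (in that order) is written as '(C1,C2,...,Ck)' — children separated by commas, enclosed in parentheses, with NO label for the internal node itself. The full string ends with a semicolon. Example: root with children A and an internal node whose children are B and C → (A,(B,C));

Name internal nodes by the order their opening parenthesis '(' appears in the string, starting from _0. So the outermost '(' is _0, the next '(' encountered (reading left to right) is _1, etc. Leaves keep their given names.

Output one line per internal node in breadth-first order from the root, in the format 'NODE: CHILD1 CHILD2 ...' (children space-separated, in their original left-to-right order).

Answer: _0: B _1 _2
_1: J Z
_2: M S W P

Derivation:
Input: (B,(J,Z),(M,S,W,P));
Scanning left-to-right, naming '(' by encounter order:
  pos 0: '(' -> open internal node _0 (depth 1)
  pos 3: '(' -> open internal node _1 (depth 2)
  pos 7: ')' -> close internal node _1 (now at depth 1)
  pos 9: '(' -> open internal node _2 (depth 2)
  pos 17: ')' -> close internal node _2 (now at depth 1)
  pos 18: ')' -> close internal node _0 (now at depth 0)
Total internal nodes: 3
BFS adjacency from root:
  _0: B _1 _2
  _1: J Z
  _2: M S W P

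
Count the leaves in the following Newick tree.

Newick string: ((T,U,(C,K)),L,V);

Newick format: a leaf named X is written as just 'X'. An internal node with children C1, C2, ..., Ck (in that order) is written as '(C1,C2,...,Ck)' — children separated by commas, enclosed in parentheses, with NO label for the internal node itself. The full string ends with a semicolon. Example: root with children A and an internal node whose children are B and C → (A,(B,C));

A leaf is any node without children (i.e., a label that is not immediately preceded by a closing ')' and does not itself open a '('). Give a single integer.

Answer: 6

Derivation:
Newick: ((T,U,(C,K)),L,V);
Scan left-to-right; a leaf is any maximal label run not followed by '(':
  pos 2: leaf 'T' → count = 1
  pos 4: leaf 'U' → count = 2
  pos 7: leaf 'C' → count = 3
  pos 9: leaf 'K' → count = 4
  pos 13: leaf 'L' → count = 5
  pos 15: leaf 'V' → count = 6
Total leaves: 6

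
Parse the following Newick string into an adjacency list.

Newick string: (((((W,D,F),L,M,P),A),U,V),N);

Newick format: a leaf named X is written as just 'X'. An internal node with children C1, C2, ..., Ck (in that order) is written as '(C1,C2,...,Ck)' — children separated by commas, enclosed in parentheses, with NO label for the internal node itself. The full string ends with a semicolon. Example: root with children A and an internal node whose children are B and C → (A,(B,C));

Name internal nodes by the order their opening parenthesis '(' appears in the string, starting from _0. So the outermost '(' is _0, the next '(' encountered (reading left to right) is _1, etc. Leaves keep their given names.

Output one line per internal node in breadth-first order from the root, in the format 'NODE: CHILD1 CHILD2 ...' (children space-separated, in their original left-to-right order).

Answer: _0: _1 N
_1: _2 U V
_2: _3 A
_3: _4 L M P
_4: W D F

Derivation:
Input: (((((W,D,F),L,M,P),A),U,V),N);
Scanning left-to-right, naming '(' by encounter order:
  pos 0: '(' -> open internal node _0 (depth 1)
  pos 1: '(' -> open internal node _1 (depth 2)
  pos 2: '(' -> open internal node _2 (depth 3)
  pos 3: '(' -> open internal node _3 (depth 4)
  pos 4: '(' -> open internal node _4 (depth 5)
  pos 10: ')' -> close internal node _4 (now at depth 4)
  pos 17: ')' -> close internal node _3 (now at depth 3)
  pos 20: ')' -> close internal node _2 (now at depth 2)
  pos 25: ')' -> close internal node _1 (now at depth 1)
  pos 28: ')' -> close internal node _0 (now at depth 0)
Total internal nodes: 5
BFS adjacency from root:
  _0: _1 N
  _1: _2 U V
  _2: _3 A
  _3: _4 L M P
  _4: W D F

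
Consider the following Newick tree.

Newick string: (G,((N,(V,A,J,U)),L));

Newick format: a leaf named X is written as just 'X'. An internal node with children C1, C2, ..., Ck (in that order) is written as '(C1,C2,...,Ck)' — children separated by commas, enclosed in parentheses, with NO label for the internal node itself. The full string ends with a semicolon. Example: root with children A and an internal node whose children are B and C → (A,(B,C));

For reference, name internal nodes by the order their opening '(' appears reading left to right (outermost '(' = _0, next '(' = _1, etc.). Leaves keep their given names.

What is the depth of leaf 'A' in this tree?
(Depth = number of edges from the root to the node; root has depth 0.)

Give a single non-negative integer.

Answer: 4

Derivation:
Newick: (G,((N,(V,A,J,U)),L));
Naming internals by '(' encounter order: outermost '(' = _0, next = _1, ...
Query node: A
Path from root: _0 -> _1 -> _2 -> _3 -> A
Depth of A: 4 (number of edges from root)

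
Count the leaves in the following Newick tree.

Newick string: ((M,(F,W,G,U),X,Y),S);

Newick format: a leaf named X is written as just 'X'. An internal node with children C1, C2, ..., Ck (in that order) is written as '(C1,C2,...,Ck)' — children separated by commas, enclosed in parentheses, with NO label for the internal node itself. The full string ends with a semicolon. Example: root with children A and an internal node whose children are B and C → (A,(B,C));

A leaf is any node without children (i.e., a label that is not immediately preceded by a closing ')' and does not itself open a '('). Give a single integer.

Answer: 8

Derivation:
Newick: ((M,(F,W,G,U),X,Y),S);
Scan left-to-right; a leaf is any maximal label run not followed by '(':
  pos 2: leaf 'M' → count = 1
  pos 5: leaf 'F' → count = 2
  pos 7: leaf 'W' → count = 3
  pos 9: leaf 'G' → count = 4
  pos 11: leaf 'U' → count = 5
  pos 14: leaf 'X' → count = 6
  pos 16: leaf 'Y' → count = 7
  pos 19: leaf 'S' → count = 8
Total leaves: 8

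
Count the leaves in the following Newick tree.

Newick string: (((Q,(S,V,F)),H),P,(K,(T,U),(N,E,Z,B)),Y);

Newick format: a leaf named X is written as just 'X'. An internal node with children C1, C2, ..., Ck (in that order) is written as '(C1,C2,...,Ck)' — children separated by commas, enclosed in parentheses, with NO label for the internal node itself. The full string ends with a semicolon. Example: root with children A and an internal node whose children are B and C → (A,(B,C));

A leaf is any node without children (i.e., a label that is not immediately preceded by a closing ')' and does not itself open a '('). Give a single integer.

Answer: 14

Derivation:
Newick: (((Q,(S,V,F)),H),P,(K,(T,U),(N,E,Z,B)),Y);
Scan left-to-right; a leaf is any maximal label run not followed by '(':
  pos 3: leaf 'Q' → count = 1
  pos 6: leaf 'S' → count = 2
  pos 8: leaf 'V' → count = 3
  pos 10: leaf 'F' → count = 4
  pos 14: leaf 'H' → count = 5
  pos 17: leaf 'P' → count = 6
  pos 20: leaf 'K' → count = 7
  pos 23: leaf 'T' → count = 8
  pos 25: leaf 'U' → count = 9
  pos 29: leaf 'N' → count = 10
  pos 31: leaf 'E' → count = 11
  pos 33: leaf 'Z' → count = 12
  pos 35: leaf 'B' → count = 13
  pos 39: leaf 'Y' → count = 14
Total leaves: 14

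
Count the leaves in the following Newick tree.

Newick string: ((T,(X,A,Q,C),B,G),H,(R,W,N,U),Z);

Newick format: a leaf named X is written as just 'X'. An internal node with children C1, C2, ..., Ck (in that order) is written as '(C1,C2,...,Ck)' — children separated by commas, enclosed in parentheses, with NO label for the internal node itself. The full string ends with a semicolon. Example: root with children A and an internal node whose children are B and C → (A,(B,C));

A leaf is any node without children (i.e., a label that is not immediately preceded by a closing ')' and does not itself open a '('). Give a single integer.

Newick: ((T,(X,A,Q,C),B,G),H,(R,W,N,U),Z);
Scan left-to-right; a leaf is any maximal label run not followed by '(':
  pos 2: leaf 'T' → count = 1
  pos 5: leaf 'X' → count = 2
  pos 7: leaf 'A' → count = 3
  pos 9: leaf 'Q' → count = 4
  pos 11: leaf 'C' → count = 5
  pos 14: leaf 'B' → count = 6
  pos 16: leaf 'G' → count = 7
  pos 19: leaf 'H' → count = 8
  pos 22: leaf 'R' → count = 9
  pos 24: leaf 'W' → count = 10
  pos 26: leaf 'N' → count = 11
  pos 28: leaf 'U' → count = 12
  pos 31: leaf 'Z' → count = 13
Total leaves: 13

Answer: 13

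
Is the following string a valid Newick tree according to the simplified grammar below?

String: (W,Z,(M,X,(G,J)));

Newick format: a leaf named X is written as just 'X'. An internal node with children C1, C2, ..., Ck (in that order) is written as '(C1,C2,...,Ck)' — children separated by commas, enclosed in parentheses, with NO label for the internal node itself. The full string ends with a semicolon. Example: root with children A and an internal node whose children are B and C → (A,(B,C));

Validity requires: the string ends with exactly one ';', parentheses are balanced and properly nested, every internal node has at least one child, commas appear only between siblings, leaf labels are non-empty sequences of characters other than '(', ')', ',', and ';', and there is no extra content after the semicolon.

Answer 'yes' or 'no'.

Input: (W,Z,(M,X,(G,J)));
Paren balance: 3 '(' vs 3 ')' OK
Ends with single ';': True
Full parse: OK
Valid: True

Answer: yes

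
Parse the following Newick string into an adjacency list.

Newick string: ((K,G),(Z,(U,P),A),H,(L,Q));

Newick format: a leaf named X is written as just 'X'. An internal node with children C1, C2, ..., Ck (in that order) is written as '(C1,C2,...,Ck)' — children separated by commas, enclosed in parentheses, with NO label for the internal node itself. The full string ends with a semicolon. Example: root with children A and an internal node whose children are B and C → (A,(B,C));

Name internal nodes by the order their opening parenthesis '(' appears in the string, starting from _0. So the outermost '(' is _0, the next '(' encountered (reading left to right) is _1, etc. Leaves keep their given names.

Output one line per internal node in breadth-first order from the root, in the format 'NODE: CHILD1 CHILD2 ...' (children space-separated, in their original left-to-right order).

Input: ((K,G),(Z,(U,P),A),H,(L,Q));
Scanning left-to-right, naming '(' by encounter order:
  pos 0: '(' -> open internal node _0 (depth 1)
  pos 1: '(' -> open internal node _1 (depth 2)
  pos 5: ')' -> close internal node _1 (now at depth 1)
  pos 7: '(' -> open internal node _2 (depth 2)
  pos 10: '(' -> open internal node _3 (depth 3)
  pos 14: ')' -> close internal node _3 (now at depth 2)
  pos 17: ')' -> close internal node _2 (now at depth 1)
  pos 21: '(' -> open internal node _4 (depth 2)
  pos 25: ')' -> close internal node _4 (now at depth 1)
  pos 26: ')' -> close internal node _0 (now at depth 0)
Total internal nodes: 5
BFS adjacency from root:
  _0: _1 _2 H _4
  _1: K G
  _2: Z _3 A
  _4: L Q
  _3: U P

Answer: _0: _1 _2 H _4
_1: K G
_2: Z _3 A
_4: L Q
_3: U P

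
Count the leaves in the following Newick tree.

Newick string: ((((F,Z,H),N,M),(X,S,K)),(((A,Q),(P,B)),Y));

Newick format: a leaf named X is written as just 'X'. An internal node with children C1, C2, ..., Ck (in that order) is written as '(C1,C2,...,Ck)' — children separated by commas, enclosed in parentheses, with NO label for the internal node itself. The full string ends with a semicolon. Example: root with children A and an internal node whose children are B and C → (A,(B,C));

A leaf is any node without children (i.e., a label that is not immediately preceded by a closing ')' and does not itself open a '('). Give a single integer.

Newick: ((((F,Z,H),N,M),(X,S,K)),(((A,Q),(P,B)),Y));
Scan left-to-right; a leaf is any maximal label run not followed by '(':
  pos 4: leaf 'F' → count = 1
  pos 6: leaf 'Z' → count = 2
  pos 8: leaf 'H' → count = 3
  pos 11: leaf 'N' → count = 4
  pos 13: leaf 'M' → count = 5
  pos 17: leaf 'X' → count = 6
  pos 19: leaf 'S' → count = 7
  pos 21: leaf 'K' → count = 8
  pos 28: leaf 'A' → count = 9
  pos 30: leaf 'Q' → count = 10
  pos 34: leaf 'P' → count = 11
  pos 36: leaf 'B' → count = 12
  pos 40: leaf 'Y' → count = 13
Total leaves: 13

Answer: 13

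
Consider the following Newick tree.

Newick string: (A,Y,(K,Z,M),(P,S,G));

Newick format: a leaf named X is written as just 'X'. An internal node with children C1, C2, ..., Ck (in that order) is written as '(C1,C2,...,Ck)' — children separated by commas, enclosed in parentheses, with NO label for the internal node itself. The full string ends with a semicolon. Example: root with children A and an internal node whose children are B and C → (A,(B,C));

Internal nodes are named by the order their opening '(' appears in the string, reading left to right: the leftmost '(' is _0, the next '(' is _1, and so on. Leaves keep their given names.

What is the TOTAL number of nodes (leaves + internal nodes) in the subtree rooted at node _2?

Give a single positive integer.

Answer: 4

Derivation:
Newick: (A,Y,(K,Z,M),(P,S,G));
Locate _2: it is the '(' at position 13 (the 3rd '(' reading left to right).
Query: subtree rooted at _2
_2: subtree_size = 1 + 3
  P: subtree_size = 1 + 0
  S: subtree_size = 1 + 0
  G: subtree_size = 1 + 0
Total subtree size of _2: 4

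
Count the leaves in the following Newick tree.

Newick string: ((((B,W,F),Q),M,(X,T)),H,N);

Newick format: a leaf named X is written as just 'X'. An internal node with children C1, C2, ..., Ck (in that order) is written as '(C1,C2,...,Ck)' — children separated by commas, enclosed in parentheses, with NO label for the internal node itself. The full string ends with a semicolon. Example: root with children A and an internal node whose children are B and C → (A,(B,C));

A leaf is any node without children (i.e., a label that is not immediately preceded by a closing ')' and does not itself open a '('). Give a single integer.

Answer: 9

Derivation:
Newick: ((((B,W,F),Q),M,(X,T)),H,N);
Scan left-to-right; a leaf is any maximal label run not followed by '(':
  pos 4: leaf 'B' → count = 1
  pos 6: leaf 'W' → count = 2
  pos 8: leaf 'F' → count = 3
  pos 11: leaf 'Q' → count = 4
  pos 14: leaf 'M' → count = 5
  pos 17: leaf 'X' → count = 6
  pos 19: leaf 'T' → count = 7
  pos 23: leaf 'H' → count = 8
  pos 25: leaf 'N' → count = 9
Total leaves: 9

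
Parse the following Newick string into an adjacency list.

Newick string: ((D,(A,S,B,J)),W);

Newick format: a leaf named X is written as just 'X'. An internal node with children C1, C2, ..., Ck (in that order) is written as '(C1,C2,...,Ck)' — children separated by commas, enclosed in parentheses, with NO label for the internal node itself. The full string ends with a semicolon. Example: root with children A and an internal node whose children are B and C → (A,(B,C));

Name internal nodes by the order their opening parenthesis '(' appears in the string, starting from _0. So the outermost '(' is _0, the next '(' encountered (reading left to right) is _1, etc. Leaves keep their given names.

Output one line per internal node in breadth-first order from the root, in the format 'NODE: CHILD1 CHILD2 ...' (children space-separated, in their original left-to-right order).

Input: ((D,(A,S,B,J)),W);
Scanning left-to-right, naming '(' by encounter order:
  pos 0: '(' -> open internal node _0 (depth 1)
  pos 1: '(' -> open internal node _1 (depth 2)
  pos 4: '(' -> open internal node _2 (depth 3)
  pos 12: ')' -> close internal node _2 (now at depth 2)
  pos 13: ')' -> close internal node _1 (now at depth 1)
  pos 16: ')' -> close internal node _0 (now at depth 0)
Total internal nodes: 3
BFS adjacency from root:
  _0: _1 W
  _1: D _2
  _2: A S B J

Answer: _0: _1 W
_1: D _2
_2: A S B J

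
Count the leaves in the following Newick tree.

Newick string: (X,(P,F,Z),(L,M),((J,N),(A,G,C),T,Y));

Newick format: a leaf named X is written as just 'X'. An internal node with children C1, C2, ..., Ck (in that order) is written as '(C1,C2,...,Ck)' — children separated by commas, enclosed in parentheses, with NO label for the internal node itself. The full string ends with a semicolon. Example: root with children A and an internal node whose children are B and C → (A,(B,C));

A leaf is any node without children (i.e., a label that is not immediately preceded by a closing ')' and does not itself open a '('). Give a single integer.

Newick: (X,(P,F,Z),(L,M),((J,N),(A,G,C),T,Y));
Scan left-to-right; a leaf is any maximal label run not followed by '(':
  pos 1: leaf 'X' → count = 1
  pos 4: leaf 'P' → count = 2
  pos 6: leaf 'F' → count = 3
  pos 8: leaf 'Z' → count = 4
  pos 12: leaf 'L' → count = 5
  pos 14: leaf 'M' → count = 6
  pos 19: leaf 'J' → count = 7
  pos 21: leaf 'N' → count = 8
  pos 25: leaf 'A' → count = 9
  pos 27: leaf 'G' → count = 10
  pos 29: leaf 'C' → count = 11
  pos 32: leaf 'T' → count = 12
  pos 34: leaf 'Y' → count = 13
Total leaves: 13

Answer: 13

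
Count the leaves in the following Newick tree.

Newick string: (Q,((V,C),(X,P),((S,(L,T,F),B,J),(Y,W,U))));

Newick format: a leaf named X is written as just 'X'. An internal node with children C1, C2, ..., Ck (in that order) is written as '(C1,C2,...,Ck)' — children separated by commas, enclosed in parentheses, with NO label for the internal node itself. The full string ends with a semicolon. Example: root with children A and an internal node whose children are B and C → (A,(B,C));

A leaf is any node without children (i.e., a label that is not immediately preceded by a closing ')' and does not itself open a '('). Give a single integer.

Answer: 14

Derivation:
Newick: (Q,((V,C),(X,P),((S,(L,T,F),B,J),(Y,W,U))));
Scan left-to-right; a leaf is any maximal label run not followed by '(':
  pos 1: leaf 'Q' → count = 1
  pos 5: leaf 'V' → count = 2
  pos 7: leaf 'C' → count = 3
  pos 11: leaf 'X' → count = 4
  pos 13: leaf 'P' → count = 5
  pos 18: leaf 'S' → count = 6
  pos 21: leaf 'L' → count = 7
  pos 23: leaf 'T' → count = 8
  pos 25: leaf 'F' → count = 9
  pos 28: leaf 'B' → count = 10
  pos 30: leaf 'J' → count = 11
  pos 34: leaf 'Y' → count = 12
  pos 36: leaf 'W' → count = 13
  pos 38: leaf 'U' → count = 14
Total leaves: 14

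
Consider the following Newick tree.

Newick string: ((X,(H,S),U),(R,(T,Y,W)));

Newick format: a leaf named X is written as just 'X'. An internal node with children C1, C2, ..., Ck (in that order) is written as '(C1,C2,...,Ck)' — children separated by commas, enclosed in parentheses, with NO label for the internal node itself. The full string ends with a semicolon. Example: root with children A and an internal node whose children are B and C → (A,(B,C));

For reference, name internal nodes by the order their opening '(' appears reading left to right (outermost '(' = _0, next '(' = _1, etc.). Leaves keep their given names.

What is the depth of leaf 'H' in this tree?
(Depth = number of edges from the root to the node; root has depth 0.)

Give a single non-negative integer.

Answer: 3

Derivation:
Newick: ((X,(H,S),U),(R,(T,Y,W)));
Naming internals by '(' encounter order: outermost '(' = _0, next = _1, ...
Query node: H
Path from root: _0 -> _1 -> _2 -> H
Depth of H: 3 (number of edges from root)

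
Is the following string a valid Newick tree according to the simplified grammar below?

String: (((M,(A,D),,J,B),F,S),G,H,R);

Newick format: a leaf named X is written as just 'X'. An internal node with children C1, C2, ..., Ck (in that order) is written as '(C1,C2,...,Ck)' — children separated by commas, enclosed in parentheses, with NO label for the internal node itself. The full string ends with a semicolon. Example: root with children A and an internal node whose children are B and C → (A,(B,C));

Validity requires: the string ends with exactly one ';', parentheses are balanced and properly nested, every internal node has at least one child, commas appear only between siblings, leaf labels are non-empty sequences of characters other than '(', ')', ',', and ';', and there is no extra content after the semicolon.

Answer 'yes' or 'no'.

Answer: no

Derivation:
Input: (((M,(A,D),,J,B),F,S),G,H,R);
Paren balance: 4 '(' vs 4 ')' OK
Ends with single ';': True
Full parse: FAILS (empty leaf label at pos 11)
Valid: False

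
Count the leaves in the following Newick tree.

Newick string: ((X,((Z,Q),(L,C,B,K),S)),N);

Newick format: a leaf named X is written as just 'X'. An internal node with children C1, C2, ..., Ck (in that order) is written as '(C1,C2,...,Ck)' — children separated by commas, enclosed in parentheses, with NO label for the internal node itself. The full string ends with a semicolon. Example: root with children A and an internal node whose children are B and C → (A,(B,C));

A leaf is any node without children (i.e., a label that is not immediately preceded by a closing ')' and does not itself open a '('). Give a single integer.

Answer: 9

Derivation:
Newick: ((X,((Z,Q),(L,C,B,K),S)),N);
Scan left-to-right; a leaf is any maximal label run not followed by '(':
  pos 2: leaf 'X' → count = 1
  pos 6: leaf 'Z' → count = 2
  pos 8: leaf 'Q' → count = 3
  pos 12: leaf 'L' → count = 4
  pos 14: leaf 'C' → count = 5
  pos 16: leaf 'B' → count = 6
  pos 18: leaf 'K' → count = 7
  pos 21: leaf 'S' → count = 8
  pos 25: leaf 'N' → count = 9
Total leaves: 9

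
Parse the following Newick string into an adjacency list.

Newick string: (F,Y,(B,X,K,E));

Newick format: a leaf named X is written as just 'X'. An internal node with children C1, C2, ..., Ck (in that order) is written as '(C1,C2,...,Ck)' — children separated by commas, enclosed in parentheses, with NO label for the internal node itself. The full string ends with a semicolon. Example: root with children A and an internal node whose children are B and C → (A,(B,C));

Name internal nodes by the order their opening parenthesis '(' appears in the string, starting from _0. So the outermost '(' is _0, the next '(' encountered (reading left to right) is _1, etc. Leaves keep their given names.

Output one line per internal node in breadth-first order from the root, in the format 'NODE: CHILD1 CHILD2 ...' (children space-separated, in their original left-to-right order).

Input: (F,Y,(B,X,K,E));
Scanning left-to-right, naming '(' by encounter order:
  pos 0: '(' -> open internal node _0 (depth 1)
  pos 5: '(' -> open internal node _1 (depth 2)
  pos 13: ')' -> close internal node _1 (now at depth 1)
  pos 14: ')' -> close internal node _0 (now at depth 0)
Total internal nodes: 2
BFS adjacency from root:
  _0: F Y _1
  _1: B X K E

Answer: _0: F Y _1
_1: B X K E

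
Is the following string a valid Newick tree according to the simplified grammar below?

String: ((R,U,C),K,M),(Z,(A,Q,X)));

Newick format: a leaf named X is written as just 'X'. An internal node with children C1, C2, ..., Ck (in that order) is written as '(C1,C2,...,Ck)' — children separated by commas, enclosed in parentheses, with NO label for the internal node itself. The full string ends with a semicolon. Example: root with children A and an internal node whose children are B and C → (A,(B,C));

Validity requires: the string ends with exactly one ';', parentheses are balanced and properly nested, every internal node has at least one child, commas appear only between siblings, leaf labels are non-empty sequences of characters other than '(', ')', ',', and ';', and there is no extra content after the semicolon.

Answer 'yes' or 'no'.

Answer: no

Derivation:
Input: ((R,U,C),K,M),(Z,(A,Q,X)));
Paren balance: 4 '(' vs 5 ')' MISMATCH
Ends with single ';': True
Full parse: FAILS (extra content after tree at pos 13)
Valid: False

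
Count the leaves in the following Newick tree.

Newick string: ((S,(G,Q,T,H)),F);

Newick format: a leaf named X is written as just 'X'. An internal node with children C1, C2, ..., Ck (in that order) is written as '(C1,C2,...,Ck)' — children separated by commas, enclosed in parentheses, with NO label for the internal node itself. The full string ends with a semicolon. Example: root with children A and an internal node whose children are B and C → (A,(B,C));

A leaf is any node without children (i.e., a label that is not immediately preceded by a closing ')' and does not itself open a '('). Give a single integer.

Newick: ((S,(G,Q,T,H)),F);
Scan left-to-right; a leaf is any maximal label run not followed by '(':
  pos 2: leaf 'S' → count = 1
  pos 5: leaf 'G' → count = 2
  pos 7: leaf 'Q' → count = 3
  pos 9: leaf 'T' → count = 4
  pos 11: leaf 'H' → count = 5
  pos 15: leaf 'F' → count = 6
Total leaves: 6

Answer: 6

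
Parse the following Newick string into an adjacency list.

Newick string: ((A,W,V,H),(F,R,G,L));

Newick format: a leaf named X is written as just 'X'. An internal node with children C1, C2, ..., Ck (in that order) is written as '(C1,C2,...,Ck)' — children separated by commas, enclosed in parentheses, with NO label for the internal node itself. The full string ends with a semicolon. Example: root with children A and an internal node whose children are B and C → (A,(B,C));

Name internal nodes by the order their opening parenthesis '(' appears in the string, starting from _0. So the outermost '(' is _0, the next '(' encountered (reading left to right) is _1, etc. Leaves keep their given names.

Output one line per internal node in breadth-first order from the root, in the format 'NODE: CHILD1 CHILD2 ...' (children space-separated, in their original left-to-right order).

Input: ((A,W,V,H),(F,R,G,L));
Scanning left-to-right, naming '(' by encounter order:
  pos 0: '(' -> open internal node _0 (depth 1)
  pos 1: '(' -> open internal node _1 (depth 2)
  pos 9: ')' -> close internal node _1 (now at depth 1)
  pos 11: '(' -> open internal node _2 (depth 2)
  pos 19: ')' -> close internal node _2 (now at depth 1)
  pos 20: ')' -> close internal node _0 (now at depth 0)
Total internal nodes: 3
BFS adjacency from root:
  _0: _1 _2
  _1: A W V H
  _2: F R G L

Answer: _0: _1 _2
_1: A W V H
_2: F R G L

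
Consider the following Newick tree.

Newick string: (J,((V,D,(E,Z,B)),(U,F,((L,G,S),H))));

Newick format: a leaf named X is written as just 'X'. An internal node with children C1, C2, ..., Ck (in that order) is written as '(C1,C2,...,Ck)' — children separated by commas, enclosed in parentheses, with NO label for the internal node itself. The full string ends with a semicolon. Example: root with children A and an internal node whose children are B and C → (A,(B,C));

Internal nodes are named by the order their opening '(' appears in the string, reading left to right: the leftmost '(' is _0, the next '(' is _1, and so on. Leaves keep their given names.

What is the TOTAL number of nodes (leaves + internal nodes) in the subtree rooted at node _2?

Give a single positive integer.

Answer: 7

Derivation:
Newick: (J,((V,D,(E,Z,B)),(U,F,((L,G,S),H))));
Locate _2: it is the '(' at position 4 (the 3rd '(' reading left to right).
Query: subtree rooted at _2
_2: subtree_size = 1 + 6
  V: subtree_size = 1 + 0
  D: subtree_size = 1 + 0
  _3: subtree_size = 1 + 3
    E: subtree_size = 1 + 0
    Z: subtree_size = 1 + 0
    B: subtree_size = 1 + 0
Total subtree size of _2: 7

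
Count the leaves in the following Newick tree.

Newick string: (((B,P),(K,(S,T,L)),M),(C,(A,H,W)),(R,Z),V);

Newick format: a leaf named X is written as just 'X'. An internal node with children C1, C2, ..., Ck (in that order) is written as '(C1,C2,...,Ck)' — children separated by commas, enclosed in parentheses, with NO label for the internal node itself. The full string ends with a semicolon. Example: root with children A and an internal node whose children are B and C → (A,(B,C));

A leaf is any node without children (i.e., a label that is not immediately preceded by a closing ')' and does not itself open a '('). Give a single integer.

Answer: 14

Derivation:
Newick: (((B,P),(K,(S,T,L)),M),(C,(A,H,W)),(R,Z),V);
Scan left-to-right; a leaf is any maximal label run not followed by '(':
  pos 3: leaf 'B' → count = 1
  pos 5: leaf 'P' → count = 2
  pos 9: leaf 'K' → count = 3
  pos 12: leaf 'S' → count = 4
  pos 14: leaf 'T' → count = 5
  pos 16: leaf 'L' → count = 6
  pos 20: leaf 'M' → count = 7
  pos 24: leaf 'C' → count = 8
  pos 27: leaf 'A' → count = 9
  pos 29: leaf 'H' → count = 10
  pos 31: leaf 'W' → count = 11
  pos 36: leaf 'R' → count = 12
  pos 38: leaf 'Z' → count = 13
  pos 41: leaf 'V' → count = 14
Total leaves: 14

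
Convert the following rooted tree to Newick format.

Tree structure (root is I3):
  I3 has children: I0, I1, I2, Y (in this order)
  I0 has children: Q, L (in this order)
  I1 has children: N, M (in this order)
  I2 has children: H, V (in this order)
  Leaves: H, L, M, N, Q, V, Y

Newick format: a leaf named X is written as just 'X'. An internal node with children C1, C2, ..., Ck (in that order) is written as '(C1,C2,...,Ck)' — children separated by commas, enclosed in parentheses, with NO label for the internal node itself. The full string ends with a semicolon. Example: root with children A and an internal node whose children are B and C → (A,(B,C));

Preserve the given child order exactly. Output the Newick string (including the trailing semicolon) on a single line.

Answer: ((Q,L),(N,M),(H,V),Y);

Derivation:
internal I3 with children ['I0', 'I1', 'I2', 'Y']
  internal I0 with children ['Q', 'L']
    leaf 'Q' → 'Q'
    leaf 'L' → 'L'
  → '(Q,L)'
  internal I1 with children ['N', 'M']
    leaf 'N' → 'N'
    leaf 'M' → 'M'
  → '(N,M)'
  internal I2 with children ['H', 'V']
    leaf 'H' → 'H'
    leaf 'V' → 'V'
  → '(H,V)'
  leaf 'Y' → 'Y'
→ '((Q,L),(N,M),(H,V),Y)'
Final: ((Q,L),(N,M),(H,V),Y);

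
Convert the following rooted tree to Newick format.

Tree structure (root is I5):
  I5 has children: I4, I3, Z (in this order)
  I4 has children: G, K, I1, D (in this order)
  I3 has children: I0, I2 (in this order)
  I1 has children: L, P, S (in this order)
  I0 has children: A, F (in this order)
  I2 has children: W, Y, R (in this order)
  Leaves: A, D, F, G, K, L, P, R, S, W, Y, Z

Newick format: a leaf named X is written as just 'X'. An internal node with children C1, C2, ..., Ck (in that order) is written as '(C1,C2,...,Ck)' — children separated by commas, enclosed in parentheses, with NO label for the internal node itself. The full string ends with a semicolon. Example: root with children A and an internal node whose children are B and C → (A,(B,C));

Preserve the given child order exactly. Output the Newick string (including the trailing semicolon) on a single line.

internal I5 with children ['I4', 'I3', 'Z']
  internal I4 with children ['G', 'K', 'I1', 'D']
    leaf 'G' → 'G'
    leaf 'K' → 'K'
    internal I1 with children ['L', 'P', 'S']
      leaf 'L' → 'L'
      leaf 'P' → 'P'
      leaf 'S' → 'S'
    → '(L,P,S)'
    leaf 'D' → 'D'
  → '(G,K,(L,P,S),D)'
  internal I3 with children ['I0', 'I2']
    internal I0 with children ['A', 'F']
      leaf 'A' → 'A'
      leaf 'F' → 'F'
    → '(A,F)'
    internal I2 with children ['W', 'Y', 'R']
      leaf 'W' → 'W'
      leaf 'Y' → 'Y'
      leaf 'R' → 'R'
    → '(W,Y,R)'
  → '((A,F),(W,Y,R))'
  leaf 'Z' → 'Z'
→ '((G,K,(L,P,S),D),((A,F),(W,Y,R)),Z)'
Final: ((G,K,(L,P,S),D),((A,F),(W,Y,R)),Z);

Answer: ((G,K,(L,P,S),D),((A,F),(W,Y,R)),Z);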